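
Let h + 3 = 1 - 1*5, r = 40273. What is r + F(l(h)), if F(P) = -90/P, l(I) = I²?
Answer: 1973287/49 ≈ 40271.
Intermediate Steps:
h = -7 (h = -3 + (1 - 1*5) = -3 + (1 - 5) = -3 - 4 = -7)
r + F(l(h)) = 40273 - 90/((-7)²) = 40273 - 90/49 = 1973287/49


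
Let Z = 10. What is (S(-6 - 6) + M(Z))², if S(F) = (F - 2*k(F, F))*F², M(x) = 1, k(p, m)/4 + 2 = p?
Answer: 207388801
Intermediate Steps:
k(p, m) = -8 + 4*p
S(F) = F²*(16 - 7*F) (S(F) = (F - 2*(-8 + 4*F))*F² = (F + (16 - 8*F))*F² = (16 - 7*F)*F² = F²*(16 - 7*F))
(S(-6 - 6) + M(Z))² = ((-6 - 6)²*(16 - 7*(-6 - 6)) + 1)² = ((-12)²*(16 - 7*(-12)) + 1)² = (144*(16 + 84) + 1)² = (144*100 + 1)² = (14400 + 1)² = 14401² = 207388801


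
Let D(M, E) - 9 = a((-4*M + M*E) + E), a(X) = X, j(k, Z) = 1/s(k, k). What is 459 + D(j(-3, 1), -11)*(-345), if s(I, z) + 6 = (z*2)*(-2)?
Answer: 4023/2 ≈ 2011.5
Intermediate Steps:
s(I, z) = -6 - 4*z (s(I, z) = -6 + (z*2)*(-2) = -6 + (2*z)*(-2) = -6 - 4*z)
j(k, Z) = 1/(-6 - 4*k)
D(M, E) = 9 + E - 4*M + E*M (D(M, E) = 9 + ((-4*M + M*E) + E) = 9 + ((-4*M + E*M) + E) = 9 + (E - 4*M + E*M) = 9 + E - 4*M + E*M)
459 + D(j(-3, 1), -11)*(-345) = 459 + (9 - 11 - (-4)/(6 + 4*(-3)) - (-11)/(6 + 4*(-3)))*(-345) = 459 + (9 - 11 - (-4)/(6 - 12) - (-11)/(6 - 12))*(-345) = 459 + (9 - 11 - (-4)/(-6) - (-11)/(-6))*(-345) = 459 + (9 - 11 - (-4)*(-1)/6 - (-11)*(-1)/6)*(-345) = 459 + (9 - 11 - 4*⅙ - 11*⅙)*(-345) = 459 + (9 - 11 - ⅔ - 11/6)*(-345) = 459 - 9/2*(-345) = 459 + 3105/2 = 4023/2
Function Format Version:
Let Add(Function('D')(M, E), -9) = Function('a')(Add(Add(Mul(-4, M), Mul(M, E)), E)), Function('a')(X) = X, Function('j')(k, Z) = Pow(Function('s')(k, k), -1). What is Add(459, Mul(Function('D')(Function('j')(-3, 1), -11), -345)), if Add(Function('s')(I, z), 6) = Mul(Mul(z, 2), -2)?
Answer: Rational(4023, 2) ≈ 2011.5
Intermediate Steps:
Function('s')(I, z) = Add(-6, Mul(-4, z)) (Function('s')(I, z) = Add(-6, Mul(Mul(z, 2), -2)) = Add(-6, Mul(Mul(2, z), -2)) = Add(-6, Mul(-4, z)))
Function('j')(k, Z) = Pow(Add(-6, Mul(-4, k)), -1)
Function('D')(M, E) = Add(9, E, Mul(-4, M), Mul(E, M)) (Function('D')(M, E) = Add(9, Add(Add(Mul(-4, M), Mul(M, E)), E)) = Add(9, Add(Add(Mul(-4, M), Mul(E, M)), E)) = Add(9, Add(E, Mul(-4, M), Mul(E, M))) = Add(9, E, Mul(-4, M), Mul(E, M)))
Add(459, Mul(Function('D')(Function('j')(-3, 1), -11), -345)) = Add(459, Mul(Add(9, -11, Mul(-4, Mul(-1, Pow(Add(6, Mul(4, -3)), -1))), Mul(-11, Mul(-1, Pow(Add(6, Mul(4, -3)), -1)))), -345)) = Add(459, Mul(Add(9, -11, Mul(-4, Mul(-1, Pow(Add(6, -12), -1))), Mul(-11, Mul(-1, Pow(Add(6, -12), -1)))), -345)) = Add(459, Mul(Add(9, -11, Mul(-4, Mul(-1, Pow(-6, -1))), Mul(-11, Mul(-1, Pow(-6, -1)))), -345)) = Add(459, Mul(Add(9, -11, Mul(-4, Mul(-1, Rational(-1, 6))), Mul(-11, Mul(-1, Rational(-1, 6)))), -345)) = Add(459, Mul(Add(9, -11, Mul(-4, Rational(1, 6)), Mul(-11, Rational(1, 6))), -345)) = Add(459, Mul(Add(9, -11, Rational(-2, 3), Rational(-11, 6)), -345)) = Add(459, Mul(Rational(-9, 2), -345)) = Add(459, Rational(3105, 2)) = Rational(4023, 2)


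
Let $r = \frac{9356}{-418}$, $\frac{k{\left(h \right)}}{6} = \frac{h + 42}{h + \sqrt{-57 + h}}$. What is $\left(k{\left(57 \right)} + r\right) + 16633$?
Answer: $\frac{3473797}{209} \approx 16621.0$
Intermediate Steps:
$k{\left(h \right)} = \frac{6 \left(42 + h\right)}{h + \sqrt{-57 + h}}$ ($k{\left(h \right)} = 6 \frac{h + 42}{h + \sqrt{-57 + h}} = 6 \frac{42 + h}{h + \sqrt{-57 + h}} = \frac{6 \left(42 + h\right)}{h + \sqrt{-57 + h}}$)
$r = - \frac{4678}{209}$ ($r = 9356 \left(- \frac{1}{418}\right) = - \frac{4678}{209} \approx -22.383$)
$\left(k{\left(57 \right)} + r\right) + 16633 = \left(\frac{6 \left(42 + 57\right)}{57 + \sqrt{-57 + 57}} - \frac{4678}{209}\right) + 16633 = \left(6 \frac{1}{57 + \sqrt{0}} \cdot 99 - \frac{4678}{209}\right) + 16633 = \left(6 \frac{1}{57 + 0} \cdot 99 - \frac{4678}{209}\right) + 16633 = \left(6 \cdot \frac{1}{57} \cdot 99 - \frac{4678}{209}\right) + 16633 = \left(\frac{198}{19} - \frac{4678}{209}\right) + 16633 = - \frac{2500}{209} + 16633 = \frac{3473797}{209}$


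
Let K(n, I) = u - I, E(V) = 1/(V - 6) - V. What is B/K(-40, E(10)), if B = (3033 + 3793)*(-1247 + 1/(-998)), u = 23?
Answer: -16990009564/65369 ≈ -2.5991e+5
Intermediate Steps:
E(V) = 1/(-6 + V) - V
K(n, I) = 23 - I
B = -4247502391/499 (B = 6826*(-1247 - 1/998) = 6826*(-1244507/998) = -4247502391/499 ≈ -8.5120e+6)
B/K(-40, E(10)) = -4247502391/(499*(23 - (1 - 1*10² + 6*10)/(-6 + 10))) = -4247502391/(499*(23 - (1 - 1*100 + 60)/4)) = -4247502391/(499*(23 - (1 - 100 + 60)/4)) = -4247502391/(499*(23 - (-39)/4)) = -4247502391/(499*(23 - 1*(-39/4))) = -4247502391/(499*(23 + 39/4)) = -4247502391/(499*131/4) = -4247502391/499*4/131 = -16990009564/65369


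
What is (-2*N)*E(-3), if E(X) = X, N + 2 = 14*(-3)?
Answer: -264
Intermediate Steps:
N = -44 (N = -2 + 14*(-3) = -2 - 42 = -44)
(-2*N)*E(-3) = -2*(-44)*(-3) = 88*(-3) = -264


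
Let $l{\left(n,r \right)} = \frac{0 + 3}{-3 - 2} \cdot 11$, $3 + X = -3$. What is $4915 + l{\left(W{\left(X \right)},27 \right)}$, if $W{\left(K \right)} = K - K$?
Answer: $\frac{24542}{5} \approx 4908.4$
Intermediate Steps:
$X = -6$ ($X = -3 - 3 = -6$)
$W{\left(K \right)} = 0$
$l{\left(n,r \right)} = - \frac{33}{5}$ ($l{\left(n,r \right)} = \frac{3}{-5} \cdot 11 = 3 \left(- \frac{1}{5}\right) 11 = \left(- \frac{3}{5}\right) 11 = - \frac{33}{5}$)
$4915 + l{\left(W{\left(X \right)},27 \right)} = 4915 - \frac{33}{5} = \frac{24542}{5}$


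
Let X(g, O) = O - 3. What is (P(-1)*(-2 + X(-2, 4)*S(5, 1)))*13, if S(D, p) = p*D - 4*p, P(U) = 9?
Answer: -117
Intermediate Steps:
X(g, O) = -3 + O
S(D, p) = -4*p + D*p (S(D, p) = D*p - 4*p = -4*p + D*p)
(P(-1)*(-2 + X(-2, 4)*S(5, 1)))*13 = (9*(-2 + (-3 + 4)*(1*(-4 + 5))))*13 = (9*(-2 + 1*(1*1)))*13 = (9*(-2 + 1*1))*13 = (9*(-2 + 1))*13 = (9*(-1))*13 = -9*13 = -117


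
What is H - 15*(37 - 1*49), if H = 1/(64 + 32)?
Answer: 17281/96 ≈ 180.01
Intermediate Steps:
H = 1/96 ≈ 0.010417
H - 15*(37 - 1*49) = 1/96 - 15*(37 - 1*49) = 1/96 - 15*(37 - 49) = 1/96 - 15*(-12) = 1/96 + 180 = 17281/96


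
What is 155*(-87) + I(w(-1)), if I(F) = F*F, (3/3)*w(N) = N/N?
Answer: -13484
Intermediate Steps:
w(N) = 1 (w(N) = N/N = 1)
I(F) = F²
155*(-87) + I(w(-1)) = 155*(-87) + 1² = -13485 + 1 = -13484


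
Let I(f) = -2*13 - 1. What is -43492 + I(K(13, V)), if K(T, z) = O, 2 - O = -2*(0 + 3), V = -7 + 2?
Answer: -43519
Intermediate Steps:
V = -5
O = 8 (O = 2 - (-2)*(0 + 3) = 2 - (-2)*3 = 2 - 1*(-6) = 2 + 6 = 8)
K(T, z) = 8
I(f) = -27 (I(f) = -26 - 1 = -27)
-43492 + I(K(13, V)) = -43492 - 27 = -43519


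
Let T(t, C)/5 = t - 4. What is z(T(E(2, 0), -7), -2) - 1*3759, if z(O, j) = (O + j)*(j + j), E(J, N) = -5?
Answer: -3571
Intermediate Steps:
T(t, C) = -20 + 5*t (T(t, C) = 5*(t - 4) = 5*(-4 + t) = -20 + 5*t)
z(O, j) = 2*j*(O + j) (z(O, j) = (O + j)*(2*j) = 2*j*(O + j))
z(T(E(2, 0), -7), -2) - 1*3759 = 2*(-2)*((-20 + 5*(-5)) - 2) - 1*3759 = 2*(-2)*((-20 - 25) - 2) - 3759 = 2*(-2)*(-45 - 2) - 3759 = 2*(-2)*(-47) - 3759 = 188 - 3759 = -3571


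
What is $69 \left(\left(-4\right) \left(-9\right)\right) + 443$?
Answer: $2927$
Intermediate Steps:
$69 \left(\left(-4\right) \left(-9\right)\right) + 443 = 69 \cdot 36 + 443 = 2484 + 443 = 2927$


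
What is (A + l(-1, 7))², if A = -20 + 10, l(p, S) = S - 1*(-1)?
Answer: 4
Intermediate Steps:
l(p, S) = 1 + S (l(p, S) = S + 1 = 1 + S)
A = -10
(A + l(-1, 7))² = (-10 + (1 + 7))² = (-10 + 8)² = (-2)² = 4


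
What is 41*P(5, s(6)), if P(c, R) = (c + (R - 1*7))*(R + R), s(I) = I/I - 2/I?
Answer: -656/9 ≈ -72.889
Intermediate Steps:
s(I) = 1 - 2/I
P(c, R) = 2*R*(-7 + R + c) (P(c, R) = (c + (R - 7))*(2*R) = (c + (-7 + R))*(2*R) = (-7 + R + c)*(2*R) = 2*R*(-7 + R + c))
41*P(5, s(6)) = 41*(2*((-2 + 6)/6)*(-7 + (-2 + 6)/6 + 5)) = 41*(2*((⅙)*4)*(-7 + (⅙)*4 + 5)) = 41*(2*(⅔)*(-7 + ⅔ + 5)) = 41*(2*(⅔)*(-4/3)) = 41*(-16/9) = -656/9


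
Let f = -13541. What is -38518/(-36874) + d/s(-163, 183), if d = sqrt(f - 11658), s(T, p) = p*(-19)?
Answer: 19259/18437 - I*sqrt(25199)/3477 ≈ 1.0446 - 0.045655*I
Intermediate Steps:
s(T, p) = -19*p
d = I*sqrt(25199) (d = sqrt(-13541 - 11658) = sqrt(-25199) = I*sqrt(25199) ≈ 158.74*I)
-38518/(-36874) + d/s(-163, 183) = -38518/(-36874) + (I*sqrt(25199))/((-19*183)) = -38518*(-1/36874) + (I*sqrt(25199))/(-3477) = 19259/18437 + (I*sqrt(25199))*(-1/3477) = 19259/18437 - I*sqrt(25199)/3477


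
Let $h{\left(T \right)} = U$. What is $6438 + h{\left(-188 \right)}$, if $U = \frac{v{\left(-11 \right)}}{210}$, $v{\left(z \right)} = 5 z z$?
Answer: $\frac{270517}{42} \approx 6440.9$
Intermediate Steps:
$v{\left(z \right)} = 5 z^{2}$
$U = \frac{121}{42}$ ($U = \frac{5 \left(-11\right)^{2}}{210} = 5 \cdot 121 \cdot \frac{1}{210} = 605 \cdot \frac{1}{210} = \frac{121}{42} \approx 2.881$)
$h{\left(T \right)} = \frac{121}{42}$
$6438 + h{\left(-188 \right)} = 6438 + \frac{121}{42} = \frac{270517}{42}$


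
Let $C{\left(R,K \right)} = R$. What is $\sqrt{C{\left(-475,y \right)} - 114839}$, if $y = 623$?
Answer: $i \sqrt{115314} \approx 339.58 i$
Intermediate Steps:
$\sqrt{C{\left(-475,y \right)} - 114839} = \sqrt{-475 - 114839} = \sqrt{-115314} = i \sqrt{115314}$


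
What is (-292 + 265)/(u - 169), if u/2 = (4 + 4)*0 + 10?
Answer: 27/149 ≈ 0.18121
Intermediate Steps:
u = 20 (u = 2*((4 + 4)*0 + 10) = 2*(8*0 + 10) = 2*(0 + 10) = 2*10 = 20)
(-292 + 265)/(u - 169) = (-292 + 265)/(20 - 169) = -27/(-149) = -27*(-1/149) = 27/149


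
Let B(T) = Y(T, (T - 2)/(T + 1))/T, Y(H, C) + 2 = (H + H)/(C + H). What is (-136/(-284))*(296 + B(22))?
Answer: 29114812/205403 ≈ 141.74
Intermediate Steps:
Y(H, C) = -2 + 2*H/(C + H) (Y(H, C) = -2 + (H + H)/(C + H) = -2 + (2*H)/(C + H) = -2 + 2*H/(C + H))
B(T) = -2*(-2 + T)/(T*(1 + T)*(T + (-2 + T)/(1 + T))) (B(T) = (-2*(T - 2)/(T + 1)/((T - 2)/(T + 1) + T))/T = (-2*(-2 + T)/(1 + T)/((-2 + T)/(1 + T) + T))/T = (-2*(-2 + T)/(1 + T)/(T + (-2 + T)/(1 + T)))/T = (-2*(-2 + T)/((1 + T)*(T + (-2 + T)/(1 + T))))/T = -2*(-2 + T)/(T*(1 + T)*(T + (-2 + T)/(1 + T))))
(-136/(-284))*(296 + B(22)) = (-136/(-284))*(296 + 2*(2 - 1*22)/(22*(-2 + 22 + 22*(1 + 22)))) = (-136*(-1/284))*(296 + 2*(1/22)*(2 - 22)/(-2 + 22 + 22*23)) = 34*(296 + 2*(1/22)*(-20)/(-2 + 22 + 506))/71 = 34*(296 + 2*(1/22)*(-20)/526)/71 = 34*(296 + 2*(1/22)*(1/526)*(-20))/71 = 34*(296 - 10/2893)/71 = (34/71)*(856318/2893) = 29114812/205403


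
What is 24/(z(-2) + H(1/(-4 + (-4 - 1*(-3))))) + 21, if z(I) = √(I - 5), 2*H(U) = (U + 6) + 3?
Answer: 16479/659 - 600*I*√7/659 ≈ 25.006 - 2.4089*I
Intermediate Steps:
H(U) = 9/2 + U/2 (H(U) = ((U + 6) + 3)/2 = ((6 + U) + 3)/2 = (9 + U)/2 = 9/2 + U/2)
z(I) = √(-5 + I)
24/(z(-2) + H(1/(-4 + (-4 - 1*(-3))))) + 21 = 24/(√(-5 - 2) + (9/2 + 1/(2*(-4 + (-4 - 1*(-3)))))) + 21 = 24/(√(-7) + (9/2 + 1/(2*(-4 + (-4 + 3))))) + 21 = 24/(I*√7 + (9/2 + 1/(2*(-4 - 1)))) + 21 = 24/(I*√7 + (9/2 + (½)/(-5))) + 21 = 24/(I*√7 + (9/2 + (½)*(-⅕))) + 21 = 24/(I*√7 + (9/2 - ⅒)) + 21 = 24/(I*√7 + 22/5) + 21 = 24/(22/5 + I*√7) + 21 = 21 + 24/(22/5 + I*√7)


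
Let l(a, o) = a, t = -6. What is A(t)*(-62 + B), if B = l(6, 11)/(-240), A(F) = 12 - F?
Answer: -22329/20 ≈ -1116.4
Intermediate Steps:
B = -1/40 (B = 6/(-240) = 6*(-1/240) = -1/40 ≈ -0.025000)
A(t)*(-62 + B) = (12 - 1*(-6))*(-62 - 1/40) = (12 + 6)*(-2481/40) = 18*(-2481/40) = -22329/20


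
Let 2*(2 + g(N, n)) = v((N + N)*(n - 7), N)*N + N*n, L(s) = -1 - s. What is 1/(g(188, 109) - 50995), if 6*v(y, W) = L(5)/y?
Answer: -408/16626409 ≈ -2.4539e-5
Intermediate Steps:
v(y, W) = -1/y (v(y, W) = ((-1 - 1*5)/y)/6 = ((-1 - 5)/y)/6 = (-6/y)/6 = -1/y)
g(N, n) = -2 - 1/(4*(-7 + n)) + N*n/2 (g(N, n) = -2 + ((-1/((N + N)*(n - 7)))*N + N*n)/2 = -2 + ((-1/((2*N)*(-7 + n)))*N + N*n)/2 = -2 + ((-1/(2*N*(-7 + n)))*N + N*n)/2 = -2 + (-1/(2*(-7 + n)) + N*n)/2 = -2 + (-1/(4*(-7 + n)) + N*n/2) = -2 - 1/(4*(-7 + n)) + N*n/2)
1/(g(188, 109) - 50995) = 1/((-1 + 2*(-7 + 109)*(-4 + 188*109))/(4*(-7 + 109)) - 50995) = 1/((¼)*(-1 + 2*102*(-4 + 20492))/102 - 50995) = 1/((¼)*(1/102)*(-1 + 2*102*20488) - 50995) = 1/((¼)*(1/102)*(-1 + 4179552) - 50995) = 1/((¼)*(1/102)*4179551 - 50995) = 1/(4179551/408 - 50995) = 1/(-16626409/408) = -408/16626409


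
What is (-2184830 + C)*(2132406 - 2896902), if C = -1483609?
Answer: 2804506941744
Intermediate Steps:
(-2184830 + C)*(2132406 - 2896902) = (-2184830 - 1483609)*(2132406 - 2896902) = -3668439*(-764496) = 2804506941744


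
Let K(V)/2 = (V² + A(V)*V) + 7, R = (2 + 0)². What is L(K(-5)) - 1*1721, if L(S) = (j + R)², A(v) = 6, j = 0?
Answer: -1705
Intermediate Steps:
R = 4 (R = 2² = 4)
K(V) = 14 + 2*V² + 12*V (K(V) = 2*((V² + 6*V) + 7) = 2*(7 + V² + 6*V) = 14 + 2*V² + 12*V)
L(S) = 16 (L(S) = (0 + 4)² = 4² = 16)
L(K(-5)) - 1*1721 = 16 - 1*1721 = 16 - 1721 = -1705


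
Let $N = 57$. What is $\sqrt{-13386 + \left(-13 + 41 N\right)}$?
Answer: $i \sqrt{11062} \approx 105.18 i$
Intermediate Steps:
$\sqrt{-13386 + \left(-13 + 41 N\right)} = \sqrt{-13386 + \left(-13 + 41 \cdot 57\right)} = \sqrt{-13386 + \left(-13 + 2337\right)} = \sqrt{-13386 + 2324} = \sqrt{-11062} = i \sqrt{11062}$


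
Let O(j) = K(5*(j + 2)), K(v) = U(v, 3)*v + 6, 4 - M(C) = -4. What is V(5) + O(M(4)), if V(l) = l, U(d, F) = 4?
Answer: 211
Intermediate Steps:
M(C) = 8 (M(C) = 4 - 1*(-4) = 4 + 4 = 8)
K(v) = 6 + 4*v (K(v) = 4*v + 6 = 6 + 4*v)
O(j) = 46 + 20*j (O(j) = 6 + 4*(5*(j + 2)) = 6 + 4*(5*(2 + j)) = 6 + 4*(10 + 5*j) = 6 + (40 + 20*j) = 46 + 20*j)
V(5) + O(M(4)) = 5 + (46 + 20*8) = 5 + (46 + 160) = 5 + 206 = 211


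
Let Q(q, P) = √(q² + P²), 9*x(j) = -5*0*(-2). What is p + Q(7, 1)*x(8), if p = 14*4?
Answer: 56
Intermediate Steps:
x(j) = 0 (x(j) = (-5*0*(-2))/9 = (0*(-2))/9 = (⅑)*0 = 0)
p = 56
Q(q, P) = √(P² + q²)
p + Q(7, 1)*x(8) = 56 + √(1² + 7²)*0 = 56 + √(1 + 49)*0 = 56 + √50*0 = 56 + (5*√2)*0 = 56 + 0 = 56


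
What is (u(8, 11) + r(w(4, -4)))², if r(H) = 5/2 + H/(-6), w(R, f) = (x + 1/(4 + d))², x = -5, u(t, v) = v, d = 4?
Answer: 1490841/16384 ≈ 90.994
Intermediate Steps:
w(R, f) = 1521/64 (w(R, f) = (-5 + 1/(4 + 4))² = (-5 + 1/8)² = (-5 + ⅛)² = (-39/8)² = 1521/64)
r(H) = 5/2 - H/6 (r(H) = 5*(½) + H*(-⅙) = 5/2 - H/6)
(u(8, 11) + r(w(4, -4)))² = (11 + (5/2 - ⅙*1521/64))² = (11 + (5/2 - 507/128))² = (11 - 187/128)² = (1221/128)² = 1490841/16384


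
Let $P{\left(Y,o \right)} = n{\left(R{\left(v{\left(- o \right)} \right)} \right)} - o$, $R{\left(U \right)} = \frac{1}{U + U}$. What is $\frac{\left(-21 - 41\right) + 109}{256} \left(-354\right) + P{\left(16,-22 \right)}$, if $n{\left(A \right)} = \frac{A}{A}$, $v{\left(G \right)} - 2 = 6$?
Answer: $- \frac{5375}{128} \approx -41.992$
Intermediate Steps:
$v{\left(G \right)} = 8$ ($v{\left(G \right)} = 2 + 6 = 8$)
$R{\left(U \right)} = \frac{1}{2 U}$
$n{\left(A \right)} = 1$
$P{\left(Y,o \right)} = 1 - o$
$\frac{\left(-21 - 41\right) + 109}{256} \left(-354\right) + P{\left(16,-22 \right)} = \frac{\left(-21 - 41\right) + 109}{256} \left(-354\right) + \left(1 - -22\right) = \left(-62 + 109\right) \frac{1}{256} \left(-354\right) + \left(1 + 22\right) = 47 \cdot \frac{1}{256} \left(-354\right) + 23 = \frac{47}{256} \left(-354\right) + 23 = - \frac{8319}{128} + 23 = - \frac{5375}{128}$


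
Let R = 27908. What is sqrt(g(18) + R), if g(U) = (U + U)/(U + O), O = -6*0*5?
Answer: sqrt(27910) ≈ 167.06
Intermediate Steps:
O = 0 (O = 0*5 = 0)
g(U) = 2 (g(U) = (U + U)/(U + 0) = (2*U)/U = 2)
sqrt(g(18) + R) = sqrt(2 + 27908) = sqrt(27910)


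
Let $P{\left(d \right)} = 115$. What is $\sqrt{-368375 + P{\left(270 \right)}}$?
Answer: $2 i \sqrt{92065} \approx 606.84 i$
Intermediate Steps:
$\sqrt{-368375 + P{\left(270 \right)}} = \sqrt{-368375 + 115} = \sqrt{-368260} = 2 i \sqrt{92065}$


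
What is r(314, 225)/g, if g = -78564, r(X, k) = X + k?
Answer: -539/78564 ≈ -0.0068607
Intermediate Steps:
r(314, 225)/g = (314 + 225)/(-78564) = 539*(-1/78564) = -539/78564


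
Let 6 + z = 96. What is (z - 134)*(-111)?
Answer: 4884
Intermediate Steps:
z = 90 (z = -6 + 96 = 90)
(z - 134)*(-111) = (90 - 134)*(-111) = -44*(-111) = 4884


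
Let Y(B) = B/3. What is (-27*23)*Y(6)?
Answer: -1242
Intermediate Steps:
Y(B) = B/3 (Y(B) = B*(⅓) = B/3)
(-27*23)*Y(6) = (-27*23)*((⅓)*6) = -621*2 = -1242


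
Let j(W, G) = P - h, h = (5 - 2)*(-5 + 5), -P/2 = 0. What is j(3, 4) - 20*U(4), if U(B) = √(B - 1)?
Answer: -20*√3 ≈ -34.641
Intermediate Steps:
P = 0 (P = -2*0 = 0)
U(B) = √(-1 + B)
h = 0 (h = 3*0 = 0)
j(W, G) = 0 (j(W, G) = 0 - 1*0 = 0 + 0 = 0)
j(3, 4) - 20*U(4) = 0 - 20*√(-1 + 4) = 0 - 20*√3 = -20*√3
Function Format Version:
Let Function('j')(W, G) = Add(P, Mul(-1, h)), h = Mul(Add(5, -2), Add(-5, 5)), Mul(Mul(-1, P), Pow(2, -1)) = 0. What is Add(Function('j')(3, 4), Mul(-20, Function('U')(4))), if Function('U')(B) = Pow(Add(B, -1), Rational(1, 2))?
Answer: Mul(-20, Pow(3, Rational(1, 2))) ≈ -34.641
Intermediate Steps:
P = 0 (P = Mul(-2, 0) = 0)
Function('U')(B) = Pow(Add(-1, B), Rational(1, 2))
h = 0 (h = Mul(3, 0) = 0)
Function('j')(W, G) = 0 (Function('j')(W, G) = Add(0, Mul(-1, 0)) = Add(0, 0) = 0)
Add(Function('j')(3, 4), Mul(-20, Function('U')(4))) = Add(0, Mul(-20, Pow(Add(-1, 4), Rational(1, 2)))) = Add(0, Mul(-20, Pow(3, Rational(1, 2)))) = Mul(-20, Pow(3, Rational(1, 2)))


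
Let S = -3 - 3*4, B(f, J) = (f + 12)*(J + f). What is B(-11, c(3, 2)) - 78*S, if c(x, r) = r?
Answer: 1161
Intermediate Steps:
B(f, J) = (12 + f)*(J + f)
S = -15 (S = -3 - 12 = -15)
B(-11, c(3, 2)) - 78*S = ((-11)² + 12*2 + 12*(-11) + 2*(-11)) - 78*(-15) = (121 + 24 - 132 - 22) + 1170 = -9 + 1170 = 1161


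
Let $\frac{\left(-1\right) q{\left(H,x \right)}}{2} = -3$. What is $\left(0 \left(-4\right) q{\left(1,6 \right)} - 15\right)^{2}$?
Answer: $225$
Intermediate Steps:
$q{\left(H,x \right)} = 6$ ($q{\left(H,x \right)} = \left(-2\right) \left(-3\right) = 6$)
$\left(0 \left(-4\right) q{\left(1,6 \right)} - 15\right)^{2} = \left(0 \left(-4\right) 6 - 15\right)^{2} = \left(0 \cdot 6 - 15\right)^{2} = \left(0 - 15\right)^{2} = \left(-15\right)^{2} = 225$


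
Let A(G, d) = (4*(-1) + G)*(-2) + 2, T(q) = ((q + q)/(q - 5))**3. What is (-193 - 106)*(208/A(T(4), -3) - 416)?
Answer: 64275432/517 ≈ 1.2432e+5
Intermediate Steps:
T(q) = 8*q**3/(-5 + q)**3 (T(q) = ((2*q)/(-5 + q))**3 = (2*q/(-5 + q))**3 = 8*q**3/(-5 + q)**3)
A(G, d) = 10 - 2*G (A(G, d) = (-4 + G)*(-2) + 2 = (8 - 2*G) + 2 = 10 - 2*G)
(-193 - 106)*(208/A(T(4), -3) - 416) = (-193 - 106)*(208/(10 - 16*4**3/(-5 + 4)**3) - 416) = -299*(208/(10 - 16*64/(-1)**3) - 416) = -299*(208/(10 - 16*64*(-1)) - 416) = -299*(208/(10 - 2*(-512)) - 416) = -299*(208/(10 + 1024) - 416) = -299*(208/1034 - 416) = -299*(208*(1/1034) - 416) = -299*(104/517 - 416) = -299*(-214968/517) = 64275432/517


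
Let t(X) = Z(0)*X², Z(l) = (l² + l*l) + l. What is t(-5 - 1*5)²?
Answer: 0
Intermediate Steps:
Z(l) = l + 2*l² (Z(l) = (l² + l²) + l = 2*l² + l = l + 2*l²)
t(X) = 0 (t(X) = (0*(1 + 2*0))*X² = (0*(1 + 0))*X² = (0*1)*X² = 0*X² = 0)
t(-5 - 1*5)² = 0² = 0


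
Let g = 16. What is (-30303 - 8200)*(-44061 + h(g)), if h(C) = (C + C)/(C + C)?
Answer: 1696442180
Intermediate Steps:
h(C) = 1 (h(C) = (2*C)/((2*C)) = (2*C)*(1/(2*C)) = 1)
(-30303 - 8200)*(-44061 + h(g)) = (-30303 - 8200)*(-44061 + 1) = -38503*(-44060) = 1696442180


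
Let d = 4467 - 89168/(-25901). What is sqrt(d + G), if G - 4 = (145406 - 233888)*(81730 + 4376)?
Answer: I*sqrt(5111179746161264053)/25901 ≈ 87286.0*I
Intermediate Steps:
d = 115788935/25901 (d = 4467 - 89168*(-1/25901) = 4467 + 89168/25901 = 115788935/25901 ≈ 4470.4)
G = -7618831088 (G = 4 + (145406 - 233888)*(81730 + 4376) = 4 - 88482*86106 = 4 - 7618831092 = -7618831088)
sqrt(d + G) = sqrt(115788935/25901 - 7618831088) = sqrt(-197335228221353/25901) = I*sqrt(5111179746161264053)/25901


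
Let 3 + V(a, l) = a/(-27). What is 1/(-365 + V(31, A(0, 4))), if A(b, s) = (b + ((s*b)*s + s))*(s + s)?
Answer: -27/9967 ≈ -0.0027089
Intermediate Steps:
A(b, s) = 2*s*(b + s + b*s²) (A(b, s) = (b + ((b*s)*s + s))*(2*s) = (b + (b*s² + s))*(2*s) = (b + (s + b*s²))*(2*s) = (b + s + b*s²)*(2*s) = 2*s*(b + s + b*s²))
V(a, l) = -3 - a/27 (V(a, l) = -3 + a/(-27) = -3 + a*(-1/27) = -3 - a/27)
1/(-365 + V(31, A(0, 4))) = 1/(-365 + (-3 - 1/27*31)) = 1/(-365 + (-3 - 31/27)) = 1/(-365 - 112/27) = 1/(-9967/27) = -27/9967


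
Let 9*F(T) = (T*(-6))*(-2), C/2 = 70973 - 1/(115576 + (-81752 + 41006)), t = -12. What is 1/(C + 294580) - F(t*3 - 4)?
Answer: 871073119495/16332620289 ≈ 53.333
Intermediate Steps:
C = 5310909589/37415 (C = 2*(70973 - 1/(115576 + (-81752 + 41006))) = 2*(70973 - 1/(115576 - 40746)) = 2*(70973 - 1/74830) = 2*(5310909589/74830) = 5310909589/37415 ≈ 1.4195e+5)
F(T) = 4*T/3 (F(T) = ((T*(-6))*(-2))/9 = (-6*T*(-2))/9 = (12*T)/9 = 4*T/3)
1/(C + 294580) - F(t*3 - 4) = 1/(5310909589/37415 + 294580) - 4*(-12*3 - 4)/3 = 1/(16332620289/37415) - 4*(-36 - 4)/3 = 37415/16332620289 - 4*(-40)/3 = 37415/16332620289 - 1*(-160/3) = 37415/16332620289 + 160/3 = 871073119495/16332620289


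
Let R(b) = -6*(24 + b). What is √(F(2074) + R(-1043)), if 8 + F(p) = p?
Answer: 2*√2045 ≈ 90.443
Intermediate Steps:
F(p) = -8 + p
R(b) = -144 - 6*b
√(F(2074) + R(-1043)) = √((-8 + 2074) + (-144 - 6*(-1043))) = √(2066 + (-144 + 6258)) = √(2066 + 6114) = √8180 = 2*√2045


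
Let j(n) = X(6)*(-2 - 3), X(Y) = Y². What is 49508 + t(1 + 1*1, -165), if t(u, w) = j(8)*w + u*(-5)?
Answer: 79198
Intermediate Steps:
j(n) = -180 (j(n) = 6²*(-2 - 3) = 36*(-5) = -180)
t(u, w) = -180*w - 5*u (t(u, w) = -180*w + u*(-5) = -180*w - 5*u)
49508 + t(1 + 1*1, -165) = 49508 + (-180*(-165) - 5*(1 + 1*1)) = 49508 + (29700 - 5*(1 + 1)) = 49508 + (29700 - 5*2) = 49508 + (29700 - 10) = 49508 + 29690 = 79198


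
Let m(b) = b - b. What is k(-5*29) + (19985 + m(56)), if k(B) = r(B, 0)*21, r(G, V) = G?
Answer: 16940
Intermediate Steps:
m(b) = 0
k(B) = 21*B (k(B) = B*21 = 21*B)
k(-5*29) + (19985 + m(56)) = 21*(-5*29) + (19985 + 0) = 21*(-145) + 19985 = -3045 + 19985 = 16940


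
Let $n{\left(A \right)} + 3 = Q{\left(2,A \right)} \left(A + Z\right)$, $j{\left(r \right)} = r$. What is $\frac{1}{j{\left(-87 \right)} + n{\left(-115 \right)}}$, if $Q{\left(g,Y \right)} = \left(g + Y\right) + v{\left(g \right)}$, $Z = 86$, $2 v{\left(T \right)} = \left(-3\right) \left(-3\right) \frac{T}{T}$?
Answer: $\frac{2}{6113} \approx 0.00032717$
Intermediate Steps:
$v{\left(T \right)} = \frac{9}{2}$ ($v{\left(T \right)} = \frac{\left(-3\right) \left(-3\right) \frac{T}{T}}{2} = \frac{9 \cdot 1}{2} = \frac{1}{2} \cdot 9 = \frac{9}{2}$)
$Q{\left(g,Y \right)} = \frac{9}{2} + Y + g$ ($Q{\left(g,Y \right)} = \left(g + Y\right) + \frac{9}{2} = \left(Y + g\right) + \frac{9}{2} = \frac{9}{2} + Y + g$)
$n{\left(A \right)} = -3 + \left(86 + A\right) \left(\frac{13}{2} + A\right)$ ($n{\left(A \right)} = -3 + \left(\frac{9}{2} + A + 2\right) \left(A + 86\right) = -3 + \left(\frac{13}{2} + A\right) \left(86 + A\right) = -3 + \left(86 + A\right) \left(\frac{13}{2} + A\right)$)
$\frac{1}{j{\left(-87 \right)} + n{\left(-115 \right)}} = \frac{1}{-87 + \left(556 + \left(-115\right)^{2} + \frac{185}{2} \left(-115\right)\right)} = \frac{1}{-87 + \left(556 + 13225 - \frac{21275}{2}\right)} = \frac{1}{-87 + \frac{6287}{2}} = \frac{1}{\frac{6113}{2}} = \frac{2}{6113}$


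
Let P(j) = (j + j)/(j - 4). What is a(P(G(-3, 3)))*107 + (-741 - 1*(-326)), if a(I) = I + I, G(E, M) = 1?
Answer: -1673/3 ≈ -557.67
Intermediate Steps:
P(j) = 2*j/(-4 + j) (P(j) = (2*j)/(-4 + j) = 2*j/(-4 + j))
a(I) = 2*I
a(P(G(-3, 3)))*107 + (-741 - 1*(-326)) = (2*(2*1/(-4 + 1)))*107 + (-741 - 1*(-326)) = (2*(2*1/(-3)))*107 + (-741 + 326) = (2*(2*1*(-1/3)))*107 - 415 = (2*(-2/3))*107 - 415 = -4/3*107 - 415 = -428/3 - 415 = -1673/3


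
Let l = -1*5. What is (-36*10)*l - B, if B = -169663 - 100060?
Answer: 271523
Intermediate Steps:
l = -5
B = -269723
(-36*10)*l - B = -36*10*(-5) - 1*(-269723) = -360*(-5) + 269723 = 1800 + 269723 = 271523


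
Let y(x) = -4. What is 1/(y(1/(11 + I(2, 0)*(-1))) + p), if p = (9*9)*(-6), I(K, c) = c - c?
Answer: -1/490 ≈ -0.0020408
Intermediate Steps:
I(K, c) = 0
p = -486 (p = 81*(-6) = -486)
1/(y(1/(11 + I(2, 0)*(-1))) + p) = 1/(-4 - 486) = 1/(-490) = -1/490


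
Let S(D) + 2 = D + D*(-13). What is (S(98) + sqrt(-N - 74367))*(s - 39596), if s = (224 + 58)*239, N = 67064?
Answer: -32750756 + 27802*I*sqrt(141431) ≈ -3.2751e+7 + 1.0456e+7*I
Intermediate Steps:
s = 67398 (s = 282*239 = 67398)
S(D) = -2 - 12*D (S(D) = -2 + (D + D*(-13)) = -2 + (D - 13*D) = -2 - 12*D)
(S(98) + sqrt(-N - 74367))*(s - 39596) = ((-2 - 12*98) + sqrt(-1*67064 - 74367))*(67398 - 39596) = ((-2 - 1176) + sqrt(-67064 - 74367))*27802 = (-1178 + sqrt(-141431))*27802 = (-1178 + I*sqrt(141431))*27802 = -32750756 + 27802*I*sqrt(141431)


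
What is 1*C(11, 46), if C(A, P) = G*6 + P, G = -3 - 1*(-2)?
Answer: 40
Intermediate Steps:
G = -1 (G = -3 + 2 = -1)
C(A, P) = -6 + P (C(A, P) = -1*6 + P = -6 + P)
1*C(11, 46) = 1*(-6 + 46) = 1*40 = 40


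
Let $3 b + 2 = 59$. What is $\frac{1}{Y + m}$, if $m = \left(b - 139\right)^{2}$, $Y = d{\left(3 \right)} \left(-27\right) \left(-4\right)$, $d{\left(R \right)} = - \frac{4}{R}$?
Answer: $\frac{1}{14256} \approx 7.0146 \cdot 10^{-5}$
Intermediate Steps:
$b = 19$ ($b = - \frac{2}{3} + \frac{1}{3} \cdot 59 = - \frac{2}{3} + \frac{59}{3} = 19$)
$Y = -144$ ($Y = - \frac{4}{3} \left(-27\right) \left(-4\right) = \left(-4\right) \frac{1}{3} \left(-27\right) \left(-4\right) = \left(- \frac{4}{3}\right) \left(-27\right) \left(-4\right) = 36 \left(-4\right) = -144$)
$m = 14400$ ($m = \left(19 - 139\right)^{2} = \left(-120\right)^{2} = 14400$)
$\frac{1}{Y + m} = \frac{1}{-144 + 14400} = \frac{1}{14256}$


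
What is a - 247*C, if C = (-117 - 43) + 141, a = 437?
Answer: 5130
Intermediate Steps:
C = -19 (C = -160 + 141 = -19)
a - 247*C = 437 - 247*(-19) = 437 + 4693 = 5130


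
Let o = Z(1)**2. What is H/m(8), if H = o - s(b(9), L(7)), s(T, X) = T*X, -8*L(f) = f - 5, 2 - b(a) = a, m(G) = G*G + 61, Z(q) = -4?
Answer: 57/500 ≈ 0.11400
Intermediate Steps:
m(G) = 61 + G**2 (m(G) = G**2 + 61 = 61 + G**2)
b(a) = 2 - a
L(f) = 5/8 - f/8 (L(f) = -(f - 5)/8 = -(-5 + f)/8 = 5/8 - f/8)
o = 16 (o = (-4)**2 = 16)
H = 57/4 (H = 16 - (2 - 1*9)*(5/8 - 1/8*7) = 16 - (2 - 9)*(5/8 - 7/8) = 16 - (-7)*(-1)/4 = 16 - 1*7/4 = 16 - 7/4 = 57/4 ≈ 14.250)
H/m(8) = 57/(4*(61 + 8**2)) = 57/(4*(61 + 64)) = (57/4)/125 = (57/4)*(1/125) = 57/500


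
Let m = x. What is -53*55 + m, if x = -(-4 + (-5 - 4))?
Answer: -2902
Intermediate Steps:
x = 13 (x = -(-4 - 9) = -1*(-13) = 13)
m = 13
-53*55 + m = -53*55 + 13 = -2915 + 13 = -2902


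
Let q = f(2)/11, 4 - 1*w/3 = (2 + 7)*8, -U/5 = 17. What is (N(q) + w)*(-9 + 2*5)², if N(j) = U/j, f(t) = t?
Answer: -1343/2 ≈ -671.50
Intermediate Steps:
U = -85 (U = -5*17 = -85)
w = -204 (w = 12 - 3*(2 + 7)*8 = 12 - 27*8 = 12 - 3*72 = 12 - 216 = -204)
q = 2/11 ≈ 0.18182
N(j) = -85/j
(N(q) + w)*(-9 + 2*5)² = (-85/2/11 - 204)*(-9 + 2*5)² = (-85*11/2 - 204)*(-9 + 10)² = (-935/2 - 204)*1² = -1343/2*1 = -1343/2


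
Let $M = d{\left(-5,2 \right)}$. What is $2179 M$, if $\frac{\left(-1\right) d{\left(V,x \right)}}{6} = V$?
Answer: $65370$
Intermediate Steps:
$d{\left(V,x \right)} = - 6 V$
$M = 30$ ($M = \left(-6\right) \left(-5\right) = 30$)
$2179 M = 2179 \cdot 30 = 65370$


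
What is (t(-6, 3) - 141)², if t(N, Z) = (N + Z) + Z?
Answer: 19881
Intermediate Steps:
t(N, Z) = N + 2*Z
(t(-6, 3) - 141)² = ((-6 + 2*3) - 141)² = ((-6 + 6) - 141)² = (0 - 141)² = (-141)² = 19881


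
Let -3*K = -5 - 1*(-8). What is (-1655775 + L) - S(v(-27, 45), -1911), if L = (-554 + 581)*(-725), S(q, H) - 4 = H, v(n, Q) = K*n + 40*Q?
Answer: -1673443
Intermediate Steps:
K = -1 (K = -(-5 - 1*(-8))/3 = -(-5 + 8)/3 = -⅓*3 = -1)
v(n, Q) = -n + 40*Q
S(q, H) = 4 + H
L = -19575 (L = 27*(-725) = -19575)
(-1655775 + L) - S(v(-27, 45), -1911) = (-1655775 - 19575) - (4 - 1911) = -1675350 - 1*(-1907) = -1675350 + 1907 = -1673443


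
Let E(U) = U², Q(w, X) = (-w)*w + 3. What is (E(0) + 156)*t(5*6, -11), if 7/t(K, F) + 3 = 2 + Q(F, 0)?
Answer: -156/17 ≈ -9.1765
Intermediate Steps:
Q(w, X) = 3 - w² (Q(w, X) = -w² + 3 = 3 - w²)
t(K, F) = 7/(2 - F²) (t(K, F) = 7/(-3 + (2 + (3 - F²))) = 7/(-3 + (5 - F²)) = 7/(2 - F²))
(E(0) + 156)*t(5*6, -11) = (0² + 156)*(-7/(-2 + (-11)²)) = (0 + 156)*(-7/(-2 + 121)) = 156*(-7/119) = 156*(-7*1/119) = 156*(-1/17) = -156/17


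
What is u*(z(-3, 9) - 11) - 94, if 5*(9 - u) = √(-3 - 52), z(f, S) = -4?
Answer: -229 + 3*I*√55 ≈ -229.0 + 22.249*I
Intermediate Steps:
u = 9 - I*√55/5 (u = 9 - √(-3 - 52)/5 = 9 - I*√55/5 ≈ 9.0 - 1.4832*I)
u*(z(-3, 9) - 11) - 94 = (9 - I*√55/5)*(-4 - 11) - 94 = (9 - I*√55/5)*(-15) - 94 = (-135 + 3*I*√55) - 94 = -229 + 3*I*√55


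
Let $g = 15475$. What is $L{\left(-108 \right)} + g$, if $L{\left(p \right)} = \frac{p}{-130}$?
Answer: $\frac{1005929}{65} \approx 15476.0$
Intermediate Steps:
$L{\left(p \right)} = - \frac{p}{130}$ ($L{\left(p \right)} = p \left(- \frac{1}{130}\right) = - \frac{p}{130}$)
$L{\left(-108 \right)} + g = \left(- \frac{1}{130}\right) \left(-108\right) + 15475 = \frac{54}{65} + 15475 = \frac{1005929}{65}$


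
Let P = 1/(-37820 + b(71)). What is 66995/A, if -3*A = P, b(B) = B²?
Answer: 6588087315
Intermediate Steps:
P = -1/32779 (P = 1/(-37820 + 71²) = 1/(-37820 + 5041) = 1/(-32779) = -1/32779 ≈ -3.0507e-5)
A = 1/98337 (A = -⅓*(-1/32779) = 1/98337 ≈ 1.0169e-5)
66995/A = 66995/(1/98337) = 66995*98337 = 6588087315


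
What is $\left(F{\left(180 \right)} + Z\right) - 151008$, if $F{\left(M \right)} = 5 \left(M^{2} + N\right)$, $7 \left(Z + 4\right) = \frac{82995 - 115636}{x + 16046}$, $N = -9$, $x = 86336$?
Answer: $\frac{1120361563}{102382} \approx 10943.0$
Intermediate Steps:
$Z = - \frac{414191}{102382}$ ($Z = -4 + \frac{\left(82995 - 115636\right) \frac{1}{86336 + 16046}}{7} = -4 + \frac{\left(-32641\right) \frac{1}{102382}}{7} = -4 + \frac{1}{7} \left(- \frac{4663}{14626}\right) = -4 - \frac{4663}{102382} = - \frac{414191}{102382} \approx -4.0455$)
$F{\left(M \right)} = -45 + 5 M^{2}$ ($F{\left(M \right)} = 5 \left(M^{2} - 9\right) = 5 \left(-9 + M^{2}\right) = -45 + 5 M^{2}$)
$\left(F{\left(180 \right)} + Z\right) - 151008 = \left(\left(-45 + 5 \cdot 180^{2}\right) - \frac{414191}{102382}\right) - 151008 = \left(\left(-45 + 5 \cdot 32400\right) - \frac{414191}{102382}\right) - 151008 = \left(\left(-45 + 162000\right) - \frac{414191}{102382}\right) - 151008 = \left(161955 - \frac{414191}{102382}\right) - 151008 = \frac{16580862619}{102382} - 151008 = \frac{1120361563}{102382}$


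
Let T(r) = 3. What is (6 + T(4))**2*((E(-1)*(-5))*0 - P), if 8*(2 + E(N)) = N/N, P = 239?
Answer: -19359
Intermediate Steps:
E(N) = -15/8 (E(N) = -2 + (N/N)/8 = -2 + (1/8)*1 = -2 + 1/8 = -15/8)
(6 + T(4))**2*((E(-1)*(-5))*0 - P) = (6 + 3)**2*(-15/8*(-5)*0 - 1*239) = 9**2*((75/8)*0 - 239) = 81*(0 - 239) = 81*(-239) = -19359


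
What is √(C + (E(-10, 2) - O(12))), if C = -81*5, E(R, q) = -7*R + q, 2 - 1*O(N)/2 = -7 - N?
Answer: 5*I*√15 ≈ 19.365*I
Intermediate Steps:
O(N) = 18 + 2*N (O(N) = 4 - 2*(-7 - N) = 4 + (14 + 2*N) = 18 + 2*N)
E(R, q) = q - 7*R
C = -405
√(C + (E(-10, 2) - O(12))) = √(-405 + ((2 - 7*(-10)) - (18 + 2*12))) = √(-405 + ((2 + 70) - (18 + 24))) = √(-405 + (72 - 1*42)) = √(-405 + (72 - 42)) = √(-405 + 30) = √(-375) = 5*I*√15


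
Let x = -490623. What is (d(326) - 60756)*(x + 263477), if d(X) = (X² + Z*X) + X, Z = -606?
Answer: 34460319660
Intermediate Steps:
d(X) = X² - 605*X (d(X) = (X² - 606*X) + X = X² - 605*X)
(d(326) - 60756)*(x + 263477) = (326*(-605 + 326) - 60756)*(-490623 + 263477) = (326*(-279) - 60756)*(-227146) = (-90954 - 60756)*(-227146) = -151710*(-227146) = 34460319660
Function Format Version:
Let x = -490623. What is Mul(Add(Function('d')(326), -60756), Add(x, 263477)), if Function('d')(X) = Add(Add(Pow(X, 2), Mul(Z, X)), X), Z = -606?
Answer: 34460319660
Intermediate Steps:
Function('d')(X) = Add(Pow(X, 2), Mul(-605, X)) (Function('d')(X) = Add(Add(Pow(X, 2), Mul(-606, X)), X) = Add(Pow(X, 2), Mul(-605, X)))
Mul(Add(Function('d')(326), -60756), Add(x, 263477)) = Mul(Add(Mul(326, Add(-605, 326)), -60756), Add(-490623, 263477)) = Mul(Add(Mul(326, -279), -60756), -227146) = Mul(Add(-90954, -60756), -227146) = Mul(-151710, -227146) = 34460319660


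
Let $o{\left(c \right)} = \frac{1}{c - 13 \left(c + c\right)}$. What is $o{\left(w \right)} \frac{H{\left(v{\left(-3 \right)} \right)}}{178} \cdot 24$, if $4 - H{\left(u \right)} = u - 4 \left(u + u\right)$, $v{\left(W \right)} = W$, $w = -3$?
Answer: $- \frac{68}{2225} \approx -0.030562$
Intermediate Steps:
$H{\left(u \right)} = 4 + 7 u$ ($H{\left(u \right)} = 4 - \left(u - 4 \left(u + u\right)\right) = 4 - \left(u - 4 \cdot 2 u\right) = 4 - \left(u - 8 u\right) = 4 - - 7 u = 4 + 7 u$)
$o{\left(c \right)} = - \frac{1}{25 c}$ ($o{\left(c \right)} = \frac{1}{c - 13 \cdot 2 c} = \frac{1}{c - 26 c} = \frac{1}{\left(-25\right) c} = - \frac{1}{25 c}$)
$o{\left(w \right)} \frac{H{\left(v{\left(-3 \right)} \right)}}{178} \cdot 24 = - \frac{1}{25 \left(-3\right)} \frac{4 + 7 \left(-3\right)}{178} \cdot 24 = \left(- \frac{1}{25}\right) \left(- \frac{1}{3}\right) \left(4 - 21\right) \frac{1}{178} \cdot 24 = \frac{\left(-17\right) \frac{1}{178}}{75} \cdot 24 = \frac{1}{75} \left(- \frac{17}{178}\right) 24 = \left(- \frac{17}{13350}\right) 24 = - \frac{68}{2225}$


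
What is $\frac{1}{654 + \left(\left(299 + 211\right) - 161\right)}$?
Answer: $\frac{1}{1003} \approx 0.00099701$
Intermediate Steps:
$\frac{1}{654 + \left(\left(299 + 211\right) - 161\right)} = \frac{1}{654 + \left(510 - 161\right)} = \frac{1}{654 + 349} = \frac{1}{1003}$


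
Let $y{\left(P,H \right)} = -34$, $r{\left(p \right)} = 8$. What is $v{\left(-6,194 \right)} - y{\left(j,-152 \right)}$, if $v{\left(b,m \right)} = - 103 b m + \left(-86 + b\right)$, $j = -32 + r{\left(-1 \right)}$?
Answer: $119834$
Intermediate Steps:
$j = -24$ ($j = -32 + 8 = -24$)
$v{\left(b,m \right)} = -86 + b - 103 b m$ ($v{\left(b,m \right)} = - 103 b m + \left(-86 + b\right) = -86 + b - 103 b m$)
$v{\left(-6,194 \right)} - y{\left(j,-152 \right)} = \left(-86 - 6 - \left(-618\right) 194\right) - -34 = \left(-86 - 6 + 119892\right) + 34 = 119800 + 34 = 119834$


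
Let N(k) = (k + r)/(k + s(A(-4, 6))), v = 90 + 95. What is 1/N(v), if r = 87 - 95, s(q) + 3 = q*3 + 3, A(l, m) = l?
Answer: 173/177 ≈ 0.97740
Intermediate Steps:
s(q) = 3*q (s(q) = -3 + (q*3 + 3) = -3 + (3*q + 3) = -3 + (3 + 3*q) = 3*q)
v = 185
r = -8
N(k) = (-8 + k)/(-12 + k) (N(k) = (k - 8)/(k + 3*(-4)) = (-8 + k)/(k - 12) = (-8 + k)/(-12 + k))
1/N(v) = 1/((-8 + 185)/(-12 + 185)) = 1/(177/173) = 173/177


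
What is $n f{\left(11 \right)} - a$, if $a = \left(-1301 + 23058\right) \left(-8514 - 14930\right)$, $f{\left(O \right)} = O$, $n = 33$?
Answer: $510071471$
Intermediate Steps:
$a = -510071108$ ($a = 21757 \left(-23444\right) = -510071108$)
$n f{\left(11 \right)} - a = 33 \cdot 11 - -510071108 = 363 + 510071108 = 510071471$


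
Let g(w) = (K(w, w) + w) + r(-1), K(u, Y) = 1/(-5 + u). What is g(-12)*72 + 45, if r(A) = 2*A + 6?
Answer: -9099/17 ≈ -535.24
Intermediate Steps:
r(A) = 6 + 2*A
g(w) = 4 + w + 1/(-5 + w) (g(w) = (1/(-5 + w) + w) + (6 + 2*(-1)) = (w + 1/(-5 + w)) + (6 - 2) = (w + 1/(-5 + w)) + 4 = 4 + w + 1/(-5 + w))
g(-12)*72 + 45 = ((-19 + (-12)² - 1*(-12))/(-5 - 12))*72 + 45 = ((-19 + 144 + 12)/(-17))*72 + 45 = -1/17*137*72 + 45 = -137/17*72 + 45 = -9864/17 + 45 = -9099/17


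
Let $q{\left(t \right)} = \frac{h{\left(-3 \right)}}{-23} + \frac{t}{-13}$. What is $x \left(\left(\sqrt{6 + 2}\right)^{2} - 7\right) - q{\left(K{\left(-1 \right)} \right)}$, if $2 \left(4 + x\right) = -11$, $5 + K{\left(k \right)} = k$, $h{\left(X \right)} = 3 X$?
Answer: $- \frac{6191}{598} \approx -10.353$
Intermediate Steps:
$K{\left(k \right)} = -5 + k$
$q{\left(t \right)} = \frac{9}{23} - \frac{t}{13}$ ($q{\left(t \right)} = \frac{3 \left(-3\right)}{-23} + \frac{t}{-13} = \left(-9\right) \left(- \frac{1}{23}\right) + t \left(- \frac{1}{13}\right) = \frac{9}{23} - \frac{t}{13}$)
$x = - \frac{19}{2}$ ($x = -4 + \frac{1}{2} \left(-11\right) = -4 - \frac{11}{2} = - \frac{19}{2} \approx -9.5$)
$x \left(\left(\sqrt{6 + 2}\right)^{2} - 7\right) - q{\left(K{\left(-1 \right)} \right)} = - \frac{19 \left(\left(\sqrt{6 + 2}\right)^{2} - 7\right)}{2} - \left(\frac{9}{23} - \frac{-5 - 1}{13}\right) = - \frac{19 \left(\left(\sqrt{8}\right)^{2} - 7\right)}{2} - \left(\frac{9}{23} - - \frac{6}{13}\right) = - \frac{19 \left(\left(2 \sqrt{2}\right)^{2} - 7\right)}{2} - \left(\frac{9}{23} + \frac{6}{13}\right) = - \frac{19 \left(8 - 7\right)}{2} - \frac{255}{299} = \left(- \frac{19}{2}\right) 1 - \frac{255}{299} = - \frac{19}{2} - \frac{255}{299} = - \frac{6191}{598}$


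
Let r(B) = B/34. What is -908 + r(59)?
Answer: -30813/34 ≈ -906.26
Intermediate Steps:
r(B) = B/34 (r(B) = B*(1/34) = B/34)
-908 + r(59) = -908 + (1/34)*59 = -908 + 59/34 = -30813/34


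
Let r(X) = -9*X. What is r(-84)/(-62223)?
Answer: -36/2963 ≈ -0.012150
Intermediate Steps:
r(-84)/(-62223) = -9*(-84)/(-62223) = 756*(-1/62223) = -36/2963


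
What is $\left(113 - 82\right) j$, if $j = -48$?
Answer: $-1488$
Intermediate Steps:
$\left(113 - 82\right) j = \left(113 - 82\right) \left(-48\right) = 31 \left(-48\right) = -1488$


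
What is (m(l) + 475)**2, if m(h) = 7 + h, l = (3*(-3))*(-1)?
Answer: 241081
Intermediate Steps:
l = 9 (l = -9*(-1) = 9)
(m(l) + 475)**2 = ((7 + 9) + 475)**2 = (16 + 475)**2 = 491**2 = 241081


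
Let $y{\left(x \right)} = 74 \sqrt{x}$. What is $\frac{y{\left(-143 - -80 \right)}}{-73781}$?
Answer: $- \frac{222 i \sqrt{7}}{73781} \approx - 0.0079608 i$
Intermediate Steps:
$\frac{y{\left(-143 - -80 \right)}}{-73781} = \frac{74 \sqrt{-143 - -80}}{-73781} = 74 \sqrt{-143 + 80} \left(- \frac{1}{73781}\right) = 74 \sqrt{-63} \left(- \frac{1}{73781}\right) = 74 \cdot 3 i \sqrt{7} \left(- \frac{1}{73781}\right) = 222 i \sqrt{7} \left(- \frac{1}{73781}\right) = - \frac{222 i \sqrt{7}}{73781}$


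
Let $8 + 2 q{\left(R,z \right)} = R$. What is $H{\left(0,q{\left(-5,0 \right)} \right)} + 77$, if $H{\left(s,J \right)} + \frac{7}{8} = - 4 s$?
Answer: $\frac{609}{8} \approx 76.125$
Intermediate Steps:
$q{\left(R,z \right)} = -4 + \frac{R}{2}$
$H{\left(s,J \right)} = - \frac{7}{8} - 4 s$
$H{\left(0,q{\left(-5,0 \right)} \right)} + 77 = \left(- \frac{7}{8} - 0\right) + 77 = \left(- \frac{7}{8} + 0\right) + 77 = - \frac{7}{8} + 77 = \frac{609}{8}$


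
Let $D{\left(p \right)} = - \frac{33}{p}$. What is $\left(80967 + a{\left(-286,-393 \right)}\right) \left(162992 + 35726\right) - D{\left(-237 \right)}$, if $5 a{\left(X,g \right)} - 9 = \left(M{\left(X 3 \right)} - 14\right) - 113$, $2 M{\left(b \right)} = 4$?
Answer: $\frac{6353571069063}{395} \approx 1.6085 \cdot 10^{10}$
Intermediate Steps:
$M{\left(b \right)} = 2$ ($M{\left(b \right)} = \frac{1}{2} \cdot 4 = 2$)
$a{\left(X,g \right)} = - \frac{116}{5}$ ($a{\left(X,g \right)} = \frac{9}{5} + \frac{\left(2 - 14\right) - 113}{5} = \frac{9}{5} + \frac{-12 - 113}{5} = \frac{9}{5} + \frac{1}{5} \left(-125\right) = \frac{9}{5} - 25 = - \frac{116}{5}$)
$\left(80967 + a{\left(-286,-393 \right)}\right) \left(162992 + 35726\right) - D{\left(-237 \right)} = \left(80967 - \frac{116}{5}\right) \left(162992 + 35726\right) - - \frac{33}{-237} = \frac{404719}{5} \cdot 198718 - \left(-33\right) \left(- \frac{1}{237}\right) = \frac{80424950242}{5} - \frac{11}{79} = \frac{6353571069063}{395}$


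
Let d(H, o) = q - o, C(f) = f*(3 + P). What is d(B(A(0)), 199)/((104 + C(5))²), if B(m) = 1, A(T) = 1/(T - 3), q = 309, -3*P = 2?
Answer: 990/120409 ≈ 0.0082220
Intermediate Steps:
P = -⅔ (P = -⅓*2 = -⅔ ≈ -0.66667)
C(f) = 7*f/3 (C(f) = f*(3 - ⅔) = f*(7/3) = 7*f/3)
A(T) = 1/(-3 + T)
d(H, o) = 309 - o
d(B(A(0)), 199)/((104 + C(5))²) = (309 - 1*199)/((104 + (7/3)*5)²) = (309 - 199)/((104 + 35/3)²) = 110/((347/3)²) = 110/(120409/9) = 110*(9/120409) = 990/120409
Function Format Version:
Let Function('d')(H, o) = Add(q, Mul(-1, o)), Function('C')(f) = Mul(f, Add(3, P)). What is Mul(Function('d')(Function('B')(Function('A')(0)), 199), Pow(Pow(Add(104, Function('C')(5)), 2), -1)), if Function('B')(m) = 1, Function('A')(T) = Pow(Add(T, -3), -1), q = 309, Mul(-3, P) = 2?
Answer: Rational(990, 120409) ≈ 0.0082220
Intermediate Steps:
P = Rational(-2, 3) (P = Mul(Rational(-1, 3), 2) = Rational(-2, 3) ≈ -0.66667)
Function('C')(f) = Mul(Rational(7, 3), f) (Function('C')(f) = Mul(f, Add(3, Rational(-2, 3))) = Mul(f, Rational(7, 3)) = Mul(Rational(7, 3), f))
Function('A')(T) = Pow(Add(-3, T), -1)
Function('d')(H, o) = Add(309, Mul(-1, o))
Mul(Function('d')(Function('B')(Function('A')(0)), 199), Pow(Pow(Add(104, Function('C')(5)), 2), -1)) = Mul(Add(309, Mul(-1, 199)), Pow(Pow(Add(104, Mul(Rational(7, 3), 5)), 2), -1)) = Mul(Add(309, -199), Pow(Pow(Add(104, Rational(35, 3)), 2), -1)) = Mul(110, Pow(Pow(Rational(347, 3), 2), -1)) = Mul(110, Pow(Rational(120409, 9), -1)) = Mul(110, Rational(9, 120409)) = Rational(990, 120409)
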